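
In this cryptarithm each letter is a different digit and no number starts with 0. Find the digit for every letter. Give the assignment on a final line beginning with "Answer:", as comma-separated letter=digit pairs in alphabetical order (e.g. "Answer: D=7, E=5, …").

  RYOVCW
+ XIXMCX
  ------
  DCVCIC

Step 1. [col 1: W + X ≡ C (mod 10)] C=1 is one option consistent with column 1 (W + X ≡ C (mod 10), carry-in 0) — take it, so C=1.
Step 2. [col 1: W + X ≡ C (mod 10)] column 1 (W + X ≡ C (mod 10), carry-in 0) doesn't pin X yet; pick X=6 and continue ⇒ X=6.
Step 3. [col 1: W + X ≡ C (mod 10)] column 1: given X=6, C=1, carry-in 0, and digits 1,6 already taken and all letters distinct, W+X≡C (mod 10) forces W=5 ⇒ W=5.
Step 4. [col 2: C + C ≡ I (mod 10)] column 2 reads C+C+carry(1)=I with C=1; with digits 1,5,6 already taken and all letters distinct, the only value for I is 3 ⇒ I=3.
Step 5. [col 3: V + M ≡ C (mod 10)] no forcing yet in column 3 (carry-in 0); V=7 is free and consistent — try it, so V=7.
Step 6. [col 3: V + M ≡ C (mod 10)] from column 3 (V=7, C=1, carry-in 0, digits 1,3,5,6,7 already taken and all letters distinct): M must equal 4, so M=4.
Step 7. [col 4: O + X ≡ V (mod 10)] in column 4 we have O+X≡V with carry-in 1; given X=6, V=7 and digits 1,3,4,5,6,7 already taken and all letters distinct, that pins O to 0. So O=0.
Step 8. [col 5: Y + I ≡ C (mod 10)] in column 5 we have Y+I≡C with carry-in 0; given I=3, C=1 and digits 0,1,3,4,5,6,7 already taken and all letters distinct, that pins Y to 8. So Y=8.
Step 9. [col 6: R + X ≡ D (mod 10)] from column 6 (X=6, carry-in 1, digits 0,1,3,4,5,6,7,8 already taken and all letters distinct): R must equal 2, so R=2.
Step 10. [col 6: R + X ≡ D (mod 10)] from column 6 (R=2, X=6, carry-in 1, digits 0,1,2,3,4,5,6,7,8 already taken and all letters distinct): D must equal 9 ⇒ D=9.

Answer: C=1, D=9, I=3, M=4, O=0, R=2, V=7, W=5, X=6, Y=8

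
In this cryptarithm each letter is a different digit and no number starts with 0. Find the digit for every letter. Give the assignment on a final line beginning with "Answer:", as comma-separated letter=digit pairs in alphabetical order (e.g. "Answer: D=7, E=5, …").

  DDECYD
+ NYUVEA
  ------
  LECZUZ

Step 1. [col 1: D + A ≡ Z (mod 10)] D=3 is one option consistent with column 1 (D + A ≡ Z (mod 10), carry-in 0) — take it ⇒ D=3.
Step 2. [col 1: D + A ≡ Z (mod 10)] several values work for Z in column 1 (D + A ≡ Z (mod 10), carry-in 0); try Z=9 ⇒ Z=9.
Step 3. [col 1: D + A ≡ Z (mod 10)] column 1: given D=3, Z=9, carry-in 0, and digits 3,9 already taken and all letters distinct, D+A≡Z (mod 10) forces A=6 ⇒ A=6.
Step 4. [col 2: Y + E ≡ U (mod 10)] E=7 is one option consistent with column 2 (Y + E ≡ U (mod 10), carry-in 0) — take it. So E=7.
Step 5. [col 2: Y + E ≡ U (mod 10)] U=1 is one option consistent with column 2 (Y + E ≡ U (mod 10), carry-in 0) — take it ⇒ U=1.
Step 6. [col 2: Y + E ≡ U (mod 10)] in column 2 we have Y+E≡U with carry-in 0; given E=7, U=1 and digits 1,3,6,7,9 already taken and all letters distinct, that pins Y to 4, so Y=4.
Step 7. [col 3: C + V ≡ Z (mod 10)] several values work for V in column 3 (C + V ≡ Z (mod 10), carry-in 1); try V=0. So V=0.
Step 8. [col 3: C + V ≡ Z (mod 10)] from column 3 (V=0, Z=9, carry-in 1, digits 0,1,3,4,6,7,9 already taken and all letters distinct): C must equal 8 ⇒ C=8.
Step 9. [col 6: D + N ≡ L (mod 10)] column 6 reads D+N+carry(0)=L with D=3; with digits 0,1,3,4,6,7,8,9 already taken and all letters distinct, the only value for L is 5 ⇒ L=5.
Step 10. [col 6: D + N ≡ L (mod 10)] column 6 reads D+N+carry(0)=L with D=3, L=5; with digits 0,1,3,4,5,6,7,8,9 already taken and all letters distinct, the only value for N is 2. So N=2.

Answer: A=6, C=8, D=3, E=7, L=5, N=2, U=1, V=0, Y=4, Z=9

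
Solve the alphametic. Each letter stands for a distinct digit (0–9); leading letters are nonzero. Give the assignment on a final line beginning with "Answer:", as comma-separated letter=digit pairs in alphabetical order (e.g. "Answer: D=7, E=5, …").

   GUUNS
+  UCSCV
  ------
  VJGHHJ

Step 1. [col 1: S + V ≡ J (mod 10)] J=4 is one option consistent with column 1 (S + V ≡ J (mod 10), carry-in 0) — take it, so J=4.
Step 2. [col 1: S + V ≡ J (mod 10)] several values work for V in column 1 (S + V ≡ J (mod 10), carry-in 0); try V=1. So V=1.
Step 3. [col 1: S + V ≡ J (mod 10)] from column 1 (V=1, J=4, carry-in 0, digits 1,4 already taken and all letters distinct): S must equal 3, so S=3.
Step 4. [col 2: N + C ≡ H (mod 10)] column 2 (N + C ≡ H (mod 10), carry-in 0) doesn't pin C yet; pick C=2 and continue, so C=2.
Step 5. [col 2: N + C ≡ H (mod 10)] several values work for H in column 2 (N + C ≡ H (mod 10), carry-in 0); try H=9. So H=9.
Step 6. [col 2: N + C ≡ H (mod 10)] from column 2 (C=2, H=9, carry-in 0, digits 1,2,3,4,9 already taken and all letters distinct): N must equal 7 ⇒ N=7.
Step 7. [col 3: U + S ≡ H (mod 10)] column 3 reads U+S+carry(0)=H with S=3, H=9; with digits 1,2,3,4,7,9 already taken and all letters distinct, the only value for U is 6. So U=6.
Step 8. [col 4: U + C ≡ G (mod 10)] in column 4 we have U+C≡G with carry-in 0; given U=6, C=2 and digits 1,2,3,4,6,7,9 already taken and all letters distinct, that pins G to 8, so G=8.

Answer: C=2, G=8, H=9, J=4, N=7, S=3, U=6, V=1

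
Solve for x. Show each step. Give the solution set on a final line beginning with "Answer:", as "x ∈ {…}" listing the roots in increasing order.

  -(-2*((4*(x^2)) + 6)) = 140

Step 1. [-(-2*((4*(x^2)) + 6)) = 140] flip signs both sides, so neg: -2*((4*(x^2)) + 6) = -140.
Step 2. [-2*((4*(x^2)) + 6) = -140] leading coefficient -2: divide by -2, so div: (4*(x^2)) + 6 = 70.
Step 3. [(4*(x^2)) + 6 = 70] peel the +6: subtract 6 from each side ⇒ sub: 4*(x^2) = 64.
Step 4. [4*(x^2) = 64] LHS = 4·(…); ÷4 both sides. So div: x^2 = 16.
Step 5. [x^2 = 16] √ both sides: 16 ≥ 0 gives two branches, so sqrt: x = 4 or -4.

Answer: x ∈ {-4, 4}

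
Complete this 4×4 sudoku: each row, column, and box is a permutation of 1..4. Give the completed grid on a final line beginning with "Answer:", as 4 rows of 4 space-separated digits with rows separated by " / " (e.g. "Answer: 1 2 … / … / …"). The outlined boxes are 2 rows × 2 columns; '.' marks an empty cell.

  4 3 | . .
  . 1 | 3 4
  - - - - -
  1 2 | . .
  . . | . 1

Step 1. [r4c3∈{2,4}] row 4 places 2 nowhere but r4c3. So r4c3=2.
Step 2. [r1c4∈{2}] r1c4's peers cover all but 2, so r1c4=2.
Step 3. [r3c3∈{4}] only 4 remains possible at r3c3 ⇒ r3c3=4.
Step 4. [r2c1∈{2}] nothing but 2 survives at r2c1, so r2c1=2.
Step 5. [r3c4∈{3}] r3c4 has the single candidate 3. So r3c4=3.
Step 6. [r4c1∈{3}] r4c1's peers cover all but 3 ⇒ r4c1=3.
Step 7. [r4c2∈{4}] r4c2 has the single candidate 4 ⇒ r4c2=4.
Step 8. [r1c3∈{1}] r1c3 is down to just 1 ⇒ r1c3=1.

Answer: 4 3 1 2 / 2 1 3 4 / 1 2 4 3 / 3 4 2 1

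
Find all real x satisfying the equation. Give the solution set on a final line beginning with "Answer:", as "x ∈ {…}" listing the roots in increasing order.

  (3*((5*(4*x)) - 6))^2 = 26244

Step 1. [(3*((5*(4*x)) - 6))^2 = 26244] LHS squared, RHS 26244 ≥ 0: apply √ (±). So sqrt: 3*((5*(4*x)) - 6) = 162 or -162.
Step 2. [3*((5*(4*x)) - 6) = 162 or -162] 3·(inner) — divide through by 3 ⇒ div: (5*(4*x)) - 6 = 54 or -54.
Step 3. [(5*(4*x)) - 6 = 54 or -54] peel the -6: add 6 from each side. So sub: 5*(4*x) = 60 or -48.
Step 4. [5*(4*x) = 60 or -48] leading coefficient 5: divide by 5, so div: 4*x = 12 or -48/5.
Step 5. [4*x = 12 or -48/5] 4·(inner) — divide through by 4. So div: x = 3 or -12/5.

Answer: x ∈ {-12/5, 3}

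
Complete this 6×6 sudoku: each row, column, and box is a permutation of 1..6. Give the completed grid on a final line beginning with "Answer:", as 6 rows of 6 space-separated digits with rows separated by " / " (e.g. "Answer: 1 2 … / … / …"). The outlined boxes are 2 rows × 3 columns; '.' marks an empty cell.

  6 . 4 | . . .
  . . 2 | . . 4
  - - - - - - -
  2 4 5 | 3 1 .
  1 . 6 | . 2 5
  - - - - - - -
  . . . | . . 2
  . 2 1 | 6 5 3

Step 1. [r1c6∈{1}] r1c6's peers cover all but 1, so r1c6=1.
Step 2. [r4c2∈{3}] r4c2's peers cover all but 3, so r4c2=3.
Step 3. [r1c2∈{5}] only 5 remains possible at r1c2 ⇒ r1c2=5.
Step 4. [r5c1∈{3,4,5}] 5 has one home in row 5: r5c1, so r5c1=5.
Step 5. [r5c5∈{4}] r5c5 is down to just 4 ⇒ r5c5=4.
Step 6. [r2c5∈{3,6}] row 2 places 6 nowhere but r2c5, so r2c5=6.
Step 7. [r5c2∈{6}] nothing but 6 survives at r5c2 ⇒ r5c2=6.
Step 8. [r5c4∈{1}] only 1 remains possible at r5c4. So r5c4=1.
Step 9. [r6c1∈{4}] nothing but 4 survives at r6c1, so r6c1=4.
Step 10. [r4c4∈{4}] only 4 remains possible at r4c4 ⇒ r4c4=4.
Step 11. [r5c3∈{3}] r5c3 has the single candidate 3. So r5c3=3.
Step 12. [r1c4∈{2}] r1c4's peers cover all but 2, so r1c4=2.
Step 13. [r2c4∈{5}] r2c4's peers cover all but 5. So r2c4=5.
Step 14. [r2c2∈{1}] r2c2's peers cover all but 1 ⇒ r2c2=1.
Step 15. [r1c5∈{3}] nothing but 3 survives at r1c5, so r1c5=3.
Step 16. [r2c1∈{3}] r2c1's peers cover all but 3 ⇒ r2c1=3.
Step 17. [r3c6∈{6}] r3c6 has the single candidate 6 ⇒ r3c6=6.

Answer: 6 5 4 2 3 1 / 3 1 2 5 6 4 / 2 4 5 3 1 6 / 1 3 6 4 2 5 / 5 6 3 1 4 2 / 4 2 1 6 5 3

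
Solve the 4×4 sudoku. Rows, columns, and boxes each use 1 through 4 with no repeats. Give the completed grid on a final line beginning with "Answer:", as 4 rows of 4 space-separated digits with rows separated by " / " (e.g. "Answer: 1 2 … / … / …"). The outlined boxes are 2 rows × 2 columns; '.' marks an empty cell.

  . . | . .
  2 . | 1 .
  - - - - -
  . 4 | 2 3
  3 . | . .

Step 1. [r2c4∈{4}] r2c4 is down to just 4. So r2c4=4.
Step 2. [r3c1∈{1}] r3c1's peers cover all but 1, so r3c1=1.
Step 3. [r1c3∈{3}] only 3 remains possible at r1c3 ⇒ r1c3=3.
Step 4. [r4c3∈{4}] nothing but 4 survives at r4c3, so r4c3=4.
Step 5. [r4c2∈{2}] r4c2 is down to just 2, so r4c2=2.
Step 6. [r1c4∈{2}] nothing but 2 survives at r1c4 ⇒ r1c4=2.
Step 7. [r2c2∈{3}] r2c2's peers cover all but 3. So r2c2=3.
Step 8. [r4c4∈{1}] nothing but 1 survives at r4c4. So r4c4=1.
Step 9. [r1c2∈{1}] r1c2 is down to just 1, so r1c2=1.
Step 10. [r1c1∈{4}] r1c1 is down to just 4. So r1c1=4.

Answer: 4 1 3 2 / 2 3 1 4 / 1 4 2 3 / 3 2 4 1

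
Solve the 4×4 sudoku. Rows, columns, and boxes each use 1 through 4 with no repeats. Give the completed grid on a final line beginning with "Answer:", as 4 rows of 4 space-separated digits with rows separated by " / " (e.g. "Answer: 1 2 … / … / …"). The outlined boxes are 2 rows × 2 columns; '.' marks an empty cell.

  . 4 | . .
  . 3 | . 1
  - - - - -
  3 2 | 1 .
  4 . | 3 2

Step 1. [r1c3∈{2}] r1c3's peers cover all but 2. So r1c3=2.
Step 2. [r4c2∈{1}] only 1 remains possible at r4c2. So r4c2=1.
Step 3. [r2c3∈{4}] r2c3's peers cover all but 4 ⇒ r2c3=4.
Step 4. [r1c4∈{3}] r1c4 has the single candidate 3. So r1c4=3.
Step 5. [r2c1∈{2}] r2c1 is down to just 2. So r2c1=2.
Step 6. [r1c1∈{1}] r1c1 has the single candidate 1, so r1c1=1.
Step 7. [r3c4∈{4}] r3c4 is down to just 4, so r3c4=4.

Answer: 1 4 2 3 / 2 3 4 1 / 3 2 1 4 / 4 1 3 2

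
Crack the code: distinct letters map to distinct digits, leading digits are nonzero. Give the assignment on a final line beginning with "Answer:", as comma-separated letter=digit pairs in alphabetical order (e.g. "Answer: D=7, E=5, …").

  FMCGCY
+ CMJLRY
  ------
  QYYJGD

Step 1. [col 1: Y + Y ≡ D (mod 10)] column 1 (Y + Y ≡ D (mod 10), carry-in 0) doesn't pin D yet; pick D=6 and continue. So D=6.
Step 2. [col 1: Y + Y ≡ D (mod 10)] Y=8 is one option consistent with column 1 (Y + Y ≡ D (mod 10), carry-in 0) — take it, so Y=8.
Step 3. [col 2: C + R ≡ G (mod 10)] column 2 (C + R ≡ G (mod 10), carry-in 1) doesn't pin C yet; pick C=5 and continue. So C=5.
Step 4. [col 2: C + R ≡ G (mod 10)] no forcing yet in column 2 (carry-in 1); R=4 is free and consistent — try it. So R=4.
Step 5. [col 2: C + R ≡ G (mod 10)] column 2: given C=5, R=4, carry-in 1, and digits 4,5,6,8 already taken and all letters distinct, C+R≡G (mod 10) forces G=0 ⇒ G=0.
Step 6. [col 3: G + L ≡ J (mod 10)] several values work for L in column 3 (G + L ≡ J (mod 10), carry-in 1); try L=2, so L=2.
Step 7. [col 3: G + L ≡ J (mod 10)] in column 3 we have G+L≡J with carry-in 1; given G=0, L=2 and digits 0,2,4,5,6,8 already taken and all letters distinct, that pins J to 3, so J=3.
Step 8. [col 5: M + M ≡ Y (mod 10)] column 5: given Y=8, carry-in 0, and digits 0,2,3,4,5,6,8 already taken and all letters distinct, M+M≡Y (mod 10) forces M=9. So M=9.
Step 9. [col 6: F + C ≡ Q (mod 10)] column 6: given C=5, carry-in 1, and digits 0,2,3,4,5,6,8,9 already taken and all letters distinct, F+C≡Q (mod 10) forces F=1. So F=1.
Step 10. [col 6: F + C ≡ Q (mod 10)] in column 6 we have F+C≡Q with carry-in 1; given F=1, C=5 and digits 0,1,2,3,4,5,6,8,9 already taken and all letters distinct, that pins Q to 7. So Q=7.

Answer: C=5, D=6, F=1, G=0, J=3, L=2, M=9, Q=7, R=4, Y=8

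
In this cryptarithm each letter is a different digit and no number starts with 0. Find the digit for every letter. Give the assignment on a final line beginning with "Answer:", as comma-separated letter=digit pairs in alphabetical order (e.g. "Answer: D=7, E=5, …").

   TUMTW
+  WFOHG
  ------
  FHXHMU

Step 1. [col 1: W + G ≡ U (mod 10)] no forcing yet in column 1 (carry-in 0); G=2 is free and consistent — try it ⇒ G=2.
Step 2. [F] adding two 5-digit numbers gives at most 5+1 digits, and here it does — F is that final carry and must be 1. So F=1.
Step 3. [col 1: W + G ≡ U (mod 10)] no forcing yet in column 1 (carry-in 0); U=7 is free and consistent — try it. So U=7.
Step 4. [col 1: W + G ≡ U (mod 10)] column 1: given G=2, U=7, carry-in 0, and digits 1,2,7 already taken and all letters distinct, W+G≡U (mod 10) forces W=5 ⇒ W=5.
Step 5. [col 2: T + H ≡ M (mod 10)] several values work for T in column 2 (T + H ≡ M (mod 10), carry-in 0); try T=9. So T=9.
Step 6. [col 2: T + H ≡ M (mod 10)] from column 2 (T=9, carry-in 0, digits 1,2,5,7,9 already taken and all letters distinct): H must equal 4, so H=4.
Step 7. [col 2: T + H ≡ M (mod 10)] column 2: given T=9, H=4, carry-in 0, and digits 1,2,4,5,7,9 already taken and all letters distinct, T+H≡M (mod 10) forces M=3. So M=3.
Step 8. [col 3: M + O ≡ H (mod 10)] column 3: given M=3, H=4, carry-in 1, and digits 1,2,3,4,5,7,9 already taken and all letters distinct, M+O≡H (mod 10) forces O=0 ⇒ O=0.
Step 9. [col 4: U + F ≡ X (mod 10)] in column 4 we have U+F≡X with carry-in 0; given U=7, F=1 and digits 0,1,2,3,4,5,7,9 already taken and all letters distinct, that pins X to 8. So X=8.

Answer: F=1, G=2, H=4, M=3, O=0, T=9, U=7, W=5, X=8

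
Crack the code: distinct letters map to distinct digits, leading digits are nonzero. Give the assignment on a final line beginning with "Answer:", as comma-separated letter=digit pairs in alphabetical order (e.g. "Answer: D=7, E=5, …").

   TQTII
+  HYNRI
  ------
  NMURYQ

Step 1. [N] N is the leading digit of a 6-digit sum of two 5-digit numbers; the final carry is exactly 1, so N=1.
Step 2. [col 1: I + I ≡ Q (mod 10)] several values work for Q in column 1 (I + I ≡ Q (mod 10), carry-in 0); try Q=4, so Q=4.
Step 3. [col 1: I + I ≡ Q (mod 10)] I=2 is one option consistent with column 1 (I + I ≡ Q (mod 10), carry-in 0) — take it ⇒ I=2.
Step 4. [col 2: I + R ≡ Y (mod 10)] no forcing yet in column 2 (carry-in 0); R=7 is free and consistent — try it ⇒ R=7.
Step 5. [col 2: I + R ≡ Y (mod 10)] from column 2 (I=2, R=7, carry-in 0, digits 1,2,4,7 already taken and all letters distinct): Y must equal 9. So Y=9.
Step 6. [col 3: T + N ≡ R (mod 10)] column 3 reads T+N+carry(0)=R with N=1, R=7; with digits 1,2,4,7,9 already taken and all letters distinct, the only value for T is 6 ⇒ T=6.
Step 7. [col 4: Q + Y ≡ U (mod 10)] column 4 reads Q+Y+carry(0)=U with Q=4, Y=9; with digits 1,2,4,6,7,9 already taken and all letters distinct, the only value for U is 3 ⇒ U=3.
Step 8. [col 5: T + H ≡ M (mod 10)] from column 5 (T=6, carry-in 1, digits 1,2,3,4,6,7,9 already taken and all letters distinct): M must equal 5 ⇒ M=5.
Step 9. [col 5: T + H ≡ M (mod 10)] column 5: given T=6, M=5, carry-in 1, and digits 1,2,3,4,5,6,7,9 already taken and all letters distinct, T+H≡M (mod 10) forces H=8 ⇒ H=8.

Answer: H=8, I=2, M=5, N=1, Q=4, R=7, T=6, U=3, Y=9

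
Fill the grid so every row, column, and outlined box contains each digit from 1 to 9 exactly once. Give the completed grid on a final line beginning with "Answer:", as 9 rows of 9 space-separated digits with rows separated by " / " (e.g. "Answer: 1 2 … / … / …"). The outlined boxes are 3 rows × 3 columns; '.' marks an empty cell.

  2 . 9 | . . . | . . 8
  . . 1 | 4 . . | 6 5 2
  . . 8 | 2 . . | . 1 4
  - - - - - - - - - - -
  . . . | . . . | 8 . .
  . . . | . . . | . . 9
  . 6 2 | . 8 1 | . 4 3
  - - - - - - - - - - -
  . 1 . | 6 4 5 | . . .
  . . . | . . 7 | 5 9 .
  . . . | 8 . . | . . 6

Step 1. [r6c7∈{7}] nothing but 7 survives at r6c7. So r6c7=7.
Step 2. [r1c7∈{3}] r1c7 is down to just 3, so r1c7=3.
Step 3. [r7c1∈{3,7,8,9}] r7c1 is the only open cell in row 7 admitting 9, so r7c1=9.
Step 4. [r6c1∈{5}] r6c1 is down to just 5, so r6c1=5.
Step 5. [r1c2∈{4,5,7}] 4 has one home in row 1: r1c2 ⇒ r1c2=4.
Step 6. [r1c6∈{6}] r1c6 has the single candidate 6 ⇒ r1c6=6.
Step 7. [r4c2∈{3,7,9}] in col 2, 9 fits only at r4c2, so r4c2=9.
Step 8. [r9c3∈{3,4,5,7}] across col 3, 5 lands solely at r9c3. So r9c3=5.
Step 9. [r8c9∈{1}] r8c9 is down to just 1 ⇒ r8c9=1.
Step 10. [r8c4∈{3}] r8c4's peers cover all but 3. So r8c4=3.
Step 11. [r8c5∈{2}] r8c5 is down to just 2. So r8c5=2.
Step 12. [r7c7∈{2}] nothing but 2 survives at r7c7. So r7c7=2.
Step 13. [r1c8∈{7}] only 7 remains possible at r1c8, so r1c8=7.
Step 14. [r4c1∈{1,3,4,7}] in row 4, 1 fits only at r4c1 ⇒ r4c1=1.
Step 15. [r9c6∈{9}] r9c6 has the single candidate 9. So r9c6=9.
Step 16. [r3c6∈{3}] r3c6's peers cover all but 3 ⇒ r3c6=3.
Step 17. [r9c8∈{3}] r9c8 is down to just 3 ⇒ r9c8=3.
Step 18. [r7c3∈{3,7}] across row 7, 3 lands solely at r7c3. So r7c3=3.
Step 19. [r4c5∈{3,5,6,7}] row 4 places 3 nowhere but r4c5. So r4c5=3.
Step 20. [r5c5∈{5,6,7}] r5c5 is the only open cell in col 5 admitting 6, so r5c5=6.
Step 21. [r5c4∈{5,7}] row 5 places 5 nowhere but r5c4 ⇒ r5c4=5.
Step 22. [r1c5∈{1,5}] in row 1, 5 fits only at r1c5 ⇒ r1c5=5.
Step 23. [r3c1∈{6,7}] r3c1 is the only open cell in row 3 admitting 6, so r3c1=6.
Step 24. [r2c5∈{7,9}] row 2 places 9 nowhere but r2c5 ⇒ r2c5=9.
Step 25. [r8c2∈{8}] only 8 remains possible at r8c2 ⇒ r8c2=8.
Step 26. [r5c1∈{3,4,7,8}] row 5 places 8 nowhere but r5c1 ⇒ r5c1=8.
Step 27. [r8c1∈{4}] nothing but 4 survives at r8c1 ⇒ r8c1=4.
Step 28. [r9c1∈{7}] r9c1's peers cover all but 7, so r9c1=7.
Step 29. [r2c2∈{3,7}] across row 2, 7 lands solely at r2c2. So r2c2=7.
Step 30. [r5c3∈{4,7}] 7 has one home in row 5: r5c3. So r5c3=7.
Step 31. [r5c6∈{2,4}] r5c6 is the only open cell in row 5 admitting 4 ⇒ r5c6=4.
Step 32. [r4c8∈{2,6}] r4c8 is the only open cell in row 4 admitting 6, so r4c8=6.
Step 33. [r4c3∈{4}] r4c3 is down to just 4. So r4c3=4.
Step 34. [r9c5∈{1}] r9c5's peers cover all but 1 ⇒ r9c5=1.
Step 35. [r7c9∈{7}] only 7 remains possible at r7c9. So r7c9=7.
Step 36. [r1c4∈{1}] r1c4 is down to just 1. So r1c4=1.
Step 37. [r4c9∈{5}] r4c9 has the single candidate 5, so r4c9=5.
Step 38. [r9c7∈{4}] r9c7's peers cover all but 4, so r9c7=4.
Step 39. [r2c6∈{8}] only 8 remains possible at r2c6. So r2c6=8.
Step 40. [r4c6∈{2}] r4c6 has the single candidate 2. So r4c6=2.
Step 41. [r5c8∈{2}] only 2 remains possible at r5c8. So r5c8=2.
Step 42. [r3c5∈{7}] only 7 remains possible at r3c5, so r3c5=7.
Step 43. [r4c4∈{7}] nothing but 7 survives at r4c4, so r4c4=7.
Step 44. [r5c7∈{1}] nothing but 1 survives at r5c7. So r5c7=1.
Step 45. [r2c1∈{3}] r2c1 has the single candidate 3, so r2c1=3.
Step 46. [r8c3∈{6}] r8c3's peers cover all but 6, so r8c3=6.
Step 47. [r9c2∈{2}] r9c2 has the single candidate 2 ⇒ r9c2=2.
Step 48. [r3c2∈{5}] r3c2's peers cover all but 5 ⇒ r3c2=5.
Step 49. [r3c7∈{9}] only 9 remains possible at r3c7. So r3c7=9.
Step 50. [r7c8∈{8}] r7c8's peers cover all but 8. So r7c8=8.
Step 51. [r5c2∈{3}] r5c2's peers cover all but 3, so r5c2=3.
Step 52. [r6c4∈{9}] nothing but 9 survives at r6c4, so r6c4=9.

Answer: 2 4 9 1 5 6 3 7 8 / 3 7 1 4 9 8 6 5 2 / 6 5 8 2 7 3 9 1 4 / 1 9 4 7 3 2 8 6 5 / 8 3 7 5 6 4 1 2 9 / 5 6 2 9 8 1 7 4 3 / 9 1 3 6 4 5 2 8 7 / 4 8 6 3 2 7 5 9 1 / 7 2 5 8 1 9 4 3 6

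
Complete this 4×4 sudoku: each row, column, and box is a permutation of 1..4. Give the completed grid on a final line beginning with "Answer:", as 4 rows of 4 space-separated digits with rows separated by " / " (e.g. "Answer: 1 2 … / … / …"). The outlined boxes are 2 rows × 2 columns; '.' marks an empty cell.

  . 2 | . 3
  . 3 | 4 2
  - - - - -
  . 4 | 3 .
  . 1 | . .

Step 1. [r3c1∈{2}] only 2 remains possible at r3c1, so r3c1=2.
Step 2. [r1c3∈{1}] only 1 remains possible at r1c3. So r1c3=1.
Step 3. [r1c1∈{4}] r1c1 has the single candidate 4. So r1c1=4.
Step 4. [r3c4∈{1}] only 1 remains possible at r3c4. So r3c4=1.
Step 5. [r2c1∈{1}] nothing but 1 survives at r2c1. So r2c1=1.
Step 6. [r4c4∈{4}] only 4 remains possible at r4c4, so r4c4=4.
Step 7. [r4c1∈{3}] only 3 remains possible at r4c1 ⇒ r4c1=3.
Step 8. [r4c3∈{2}] only 2 remains possible at r4c3 ⇒ r4c3=2.

Answer: 4 2 1 3 / 1 3 4 2 / 2 4 3 1 / 3 1 2 4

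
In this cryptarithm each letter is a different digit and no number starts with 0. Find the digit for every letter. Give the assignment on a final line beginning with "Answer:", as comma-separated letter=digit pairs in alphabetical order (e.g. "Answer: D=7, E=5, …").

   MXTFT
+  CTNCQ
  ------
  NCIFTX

Step 1. [N] N is the leading digit of a 6-digit sum of two 5-digit numbers; the final carry is exactly 1, so N=1.
Step 2. [col 1: T + Q ≡ X (mod 10)] column 1 (T + Q ≡ X (mod 10), carry-in 0) doesn't pin X yet; pick X=7 and continue ⇒ X=7.
Step 3. [col 1: T + Q ≡ X (mod 10)] column 1 (T + Q ≡ X (mod 10), carry-in 0) doesn't pin T yet; pick T=3 and continue. So T=3.
Step 4. [col 1: T + Q ≡ X (mod 10)] column 1: given T=3, X=7, carry-in 0, and digits 1,3,7 already taken and all letters distinct, T+Q≡X (mod 10) forces Q=4, so Q=4.
Step 5. [col 2: F + C ≡ T (mod 10)] column 2 (F + C ≡ T (mod 10), carry-in 0) doesn't pin F yet; pick F=5 and continue, so F=5.
Step 6. [col 2: F + C ≡ T (mod 10)] from column 2 (F=5, T=3, carry-in 0, digits 1,3,4,5,7 already taken and all letters distinct): C must equal 8 ⇒ C=8.
Step 7. [col 4: X + T ≡ I (mod 10)] column 4: given X=7, T=3, carry-in 0, and digits 1,3,4,5,7,8 already taken and all letters distinct, X+T≡I (mod 10) forces I=0. So I=0.
Step 8. [col 5: M + C ≡ C (mod 10)] in column 5 we have M+C≡C with carry-in 1; given C=8 and digits 0,1,3,4,5,7,8 already taken and all letters distinct, that pins M to 9, so M=9.

Answer: C=8, F=5, I=0, M=9, N=1, Q=4, T=3, X=7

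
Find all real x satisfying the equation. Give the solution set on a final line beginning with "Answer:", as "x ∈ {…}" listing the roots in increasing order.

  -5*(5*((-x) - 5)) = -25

Step 1. [-5*(5*((-x) - 5)) = -25] -5·(inner) — divide through by -5. So div: 5*((-x) - 5) = 5.
Step 2. [5*((-x) - 5) = 5] divide by the outer 5 ⇒ div: (-x) - 5 = 1.
Step 3. [(-x) - 5 = 1] the outer -5 inverts by adding 5, so sub: -x = 6.
Step 4. [-x = 6] LHS negated; negate both sides ⇒ neg: x = -6.

Answer: x ∈ {-6}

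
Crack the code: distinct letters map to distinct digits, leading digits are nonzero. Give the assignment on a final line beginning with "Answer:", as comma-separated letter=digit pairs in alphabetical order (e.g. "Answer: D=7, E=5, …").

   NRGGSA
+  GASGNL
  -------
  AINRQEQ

Step 1. [col 1: A + L ≡ Q (mod 10)] several values work for A in column 1 (A + L ≡ Q (mod 10), carry-in 0); try A=1. So A=1.
Step 2. [col 1: A + L ≡ Q (mod 10)] column 1 (A + L ≡ Q (mod 10), carry-in 0) doesn't pin L yet; pick L=6 and continue ⇒ L=6.
Step 3. [col 1: A + L ≡ Q (mod 10)] column 1: given A=1, L=6, carry-in 0, and digits 1,6 already taken and all letters distinct, A+L≡Q (mod 10) forces Q=7, so Q=7.
Step 4. [col 2: S + N ≡ E (mod 10)] several values work for E in column 2 (S + N ≡ E (mod 10), carry-in 0); try E=4. So E=4.
Step 5. [col 2: S + N ≡ E (mod 10)] S=5 is one option consistent with column 2 (S + N ≡ E (mod 10), carry-in 0) — take it ⇒ S=5.
Step 6. [col 2: S + N ≡ E (mod 10)] column 2 reads S+N+carry(0)=E with S=5, E=4; with digits 1,4,5,6,7 already taken and all letters distinct, the only value for N is 9 ⇒ N=9.
Step 7. [col 3: G + G ≡ Q (mod 10)] G=3 is one option consistent with column 3 (G + G ≡ Q (mod 10), carry-in 1) — take it ⇒ G=3.
Step 8. [col 4: G + S ≡ R (mod 10)] from column 4 (G=3, S=5, carry-in 0, digits 1,3,4,5,6,7,9 already taken and all letters distinct): R must equal 8. So R=8.
Step 9. [col 6: N + G ≡ I (mod 10)] from column 6 (N=9, G=3, carry-in 0, digits 1,3,4,5,6,7,8,9 already taken and all letters distinct): I must equal 2, so I=2.

Answer: A=1, E=4, G=3, I=2, L=6, N=9, Q=7, R=8, S=5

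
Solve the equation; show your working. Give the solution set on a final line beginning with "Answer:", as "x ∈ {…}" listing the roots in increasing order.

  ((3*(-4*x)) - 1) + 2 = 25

Step 1. [((3*(-4*x)) - 1) + 2 = 25] peel the +2: subtract 2 from each side, so sub: (3*(-4*x)) - 1 = 23.
Step 2. [(3*(-4*x)) - 1 = 23] -1 is outermost — add 1 both sides. So sub: 3*(-4*x) = 24.
Step 3. [3*(-4*x) = 24] leading coefficient 3: divide by 3. So div: -4*x = 8.
Step 4. [-4*x = 8] -4 out front; divide by -4. So div: x = -2.

Answer: x ∈ {-2}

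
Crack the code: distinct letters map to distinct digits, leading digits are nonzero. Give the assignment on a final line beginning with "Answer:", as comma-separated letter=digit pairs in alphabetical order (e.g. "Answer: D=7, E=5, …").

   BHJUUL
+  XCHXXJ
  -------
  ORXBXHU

Step 1. [col 1: L + J ≡ U (mod 10)] U=9 is one option consistent with column 1 (L + J ≡ U (mod 10), carry-in 0) — take it, so U=9.
Step 2. [col 1: L + J ≡ U (mod 10)] no forcing yet in column 1 (carry-in 0); J=6 is free and consistent — try it, so J=6.
Step 3. [O] the sum has 7 digits but both addends have 6; that extra leading digit O is the final carry, namely 1 ⇒ O=1.
Step 4. [col 1: L + J ≡ U (mod 10)] from column 1 (J=6, U=9, carry-in 0, digits 1,6,9 already taken and all letters distinct): L must equal 3. So L=3.
Step 5. [col 2: U + X ≡ H (mod 10)] no forcing yet in column 2 (carry-in 0); X=8 is free and consistent — try it, so X=8.
Step 6. [col 2: U + X ≡ H (mod 10)] in column 2 we have U+X≡H with carry-in 0; given U=9, X=8 and digits 1,3,6,8,9 already taken and all letters distinct, that pins H to 7 ⇒ H=7.
Step 7. [col 4: J + H ≡ B (mod 10)] column 4: given J=6, H=7, carry-in 1, and digits 1,3,6,7,8,9 already taken and all letters distinct, J+H≡B (mod 10) forces B=4 ⇒ B=4.
Step 8. [col 5: H + C ≡ X (mod 10)] column 5 reads H+C+carry(1)=X with H=7, X=8; with digits 1,3,4,6,7,8,9 already taken and all letters distinct, the only value for C is 0. So C=0.
Step 9. [col 6: B + X ≡ R (mod 10)] in column 6 we have B+X≡R with carry-in 0; given B=4, X=8 and digits 0,1,3,4,6,7,8,9 already taken and all letters distinct, that pins R to 2 ⇒ R=2.

Answer: B=4, C=0, H=7, J=6, L=3, O=1, R=2, U=9, X=8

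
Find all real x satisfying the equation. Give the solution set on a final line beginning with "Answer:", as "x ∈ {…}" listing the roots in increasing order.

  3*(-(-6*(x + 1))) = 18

Step 1. [3*(-(-6*(x + 1))) = 18] LHS = 3·(…); ÷3 both sides. So div: -(-6*(x + 1)) = 6.
Step 2. [-(-6*(x + 1)) = 6] LHS negated; negate both sides. So neg: -6*(x + 1) = -6.
Step 3. [-6*(x + 1) = -6] leading coefficient -6: divide by -6, so div: x + 1 = 1.
Step 4. [x + 1 = 1] 1 comes off first (subtract 1). So sub: x = 0.

Answer: x ∈ {0}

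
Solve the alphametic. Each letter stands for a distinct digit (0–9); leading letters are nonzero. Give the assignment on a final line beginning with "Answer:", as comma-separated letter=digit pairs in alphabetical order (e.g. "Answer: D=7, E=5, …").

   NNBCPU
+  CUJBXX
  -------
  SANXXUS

Step 1. [col 1: U + X ≡ S (mod 10)] no forcing yet in column 1 (carry-in 0); S=1 is free and consistent — try it, so S=1.
Step 2. [col 1: U + X ≡ S (mod 10)] U=9 is one option consistent with column 1 (U + X ≡ S (mod 10), carry-in 0) — take it, so U=9.
Step 3. [col 1: U + X ≡ S (mod 10)] from column 1 (U=9, S=1, carry-in 0, digits 1,9 already taken and all letters distinct): X must equal 2. So X=2.
Step 4. [col 2: P + X ≡ U (mod 10)] from column 2 (X=2, U=9, carry-in 1, digits 1,2,9 already taken and all letters distinct): P must equal 6 ⇒ P=6.
Step 5. [col 3: C + B ≡ X (mod 10)] B=8 is one option consistent with column 3 (C + B ≡ X (mod 10), carry-in 0) — take it, so B=8.
Step 6. [col 3: C + B ≡ X (mod 10)] from column 3 (B=8, X=2, carry-in 0, digits 1,2,6,8,9 already taken and all letters distinct): C must equal 4 ⇒ C=4.
Step 7. [col 4: B + J ≡ X (mod 10)] from column 4 (B=8, X=2, carry-in 1, digits 1,2,4,6,8,9 already taken and all letters distinct): J must equal 3 ⇒ J=3.
Step 8. [col 5: N + U ≡ N (mod 10)] no forcing yet in column 5 (carry-in 1); N=5 is free and consistent — try it, so N=5.
Step 9. [col 6: N + C ≡ A (mod 10)] column 6: given N=5, C=4, carry-in 1, and digits 1,2,3,4,5,6,8,9 already taken and all letters distinct, N+C≡A (mod 10) forces A=0 ⇒ A=0.

Answer: A=0, B=8, C=4, J=3, N=5, P=6, S=1, U=9, X=2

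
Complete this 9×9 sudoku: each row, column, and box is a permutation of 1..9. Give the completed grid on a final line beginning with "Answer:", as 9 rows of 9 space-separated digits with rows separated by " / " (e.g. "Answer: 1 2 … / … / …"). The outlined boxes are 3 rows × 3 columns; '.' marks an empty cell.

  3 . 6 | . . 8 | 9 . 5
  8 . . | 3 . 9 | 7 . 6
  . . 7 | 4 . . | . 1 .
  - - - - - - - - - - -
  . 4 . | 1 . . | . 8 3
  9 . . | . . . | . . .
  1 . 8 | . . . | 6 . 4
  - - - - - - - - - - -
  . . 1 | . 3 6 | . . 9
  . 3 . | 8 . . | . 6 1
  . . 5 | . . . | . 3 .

Step 1. [r4c3∈{2}] only 2 remains possible at r4c3, so r4c3=2.
Step 2. [r4c7∈{5}] only 5 remains possible at r4c7, so r4c7=5.
Step 3. [r4c6∈{7}] nothing but 7 survives at r4c6. So r4c6=7.
Step 4. [r3c1∈{2,5}] across col 1, 5 lands solely at r3c1 ⇒ r3c1=5.
Step 5. [r3c6∈{2}] r3c6 is down to just 2, so r3c6=2.
Step 6. [r4c5∈{6,9}] row 4 places 9 nowhere but r4c5 ⇒ r4c5=9.
Step 7. [r5c5∈{2,4,5,6,8}] r5c5 is the only open cell in row 5 admitting 8. So r5c5=8.
Step 8. [r7c8∈{2,4,5,7}] col 8 places 5 nowhere but r7c8. So r7c8=5.
Step 9. [r9c9∈{2,7,8}] across box 9, 7 lands solely at r9c9. So r9c9=7.
Step 10. [r5c6∈{3,4,5}] row 5 places 4 nowhere but r5c6 ⇒ r5c6=4.
Step 11. [r5c9∈{2}] only 2 remains possible at r5c9 ⇒ r5c9=2.
Step 12. [r2c5∈{1,5}] across row 2, 5 lands solely at r2c5. So r2c5=5.
Step 13. [r6c5∈{2}] r6c5 has the single candidate 2 ⇒ r6c5=2.
Step 14. [r1c5∈{1,7}] in box 2, 1 fits only at r1c5. So r1c5=1.
Step 15. [r1c2∈{2}] only 2 remains possible at r1c2 ⇒ r1c2=2.
Step 16. [r8c5∈{4,7}] r8c5 is the only open cell in col 5 admitting 7 ⇒ r8c5=7.
Step 17. [r7c4∈{2}] nothing but 2 survives at r7c4. So r7c4=2.
Step 18. [r6c4∈{5}] r6c4 has the single candidate 5, so r6c4=5.
Step 19. [r6c2∈{7}] only 7 remains possible at r6c2, so r6c2=7.
Step 20. [r8c3∈{4,9}] across row 8, 9 lands solely at r8c3. So r8c3=9.
Step 21. [r4c1∈{6}] r4c1 is down to just 6. So r4c1=6.
Step 22. [r9c5∈{4}] nothing but 4 survives at r9c5. So r9c5=4.
Step 23. [r7c2∈{8}] r7c2 has the single candidate 8 ⇒ r7c2=8.
Step 24. [r9c7∈{2,8}] row 9 places 8 nowhere but r9c7. So r9c7=8.
Step 25. [r7c7∈{4}] only 4 remains possible at r7c7. So r7c7=4.
Step 26. [r1c8∈{4}] nothing but 4 survives at r1c8, so r1c8=4.
Step 27. [r8c7∈{2}] r8c7 has the single candidate 2, so r8c7=2.
Step 28. [r3c9∈{8}] nothing but 8 survives at r3c9 ⇒ r3c9=8.
Step 29. [r8c6∈{5}] only 5 remains possible at r8c6, so r8c6=5.
Step 30. [r5c3∈{3}] r5c3 is down to just 3 ⇒ r5c3=3.
Step 31. [r3c5∈{6}] r3c5 has the single candidate 6 ⇒ r3c5=6.
Step 32. [r5c2∈{5}] only 5 remains possible at r5c2, so r5c2=5.
Step 33. [r9c4∈{9}] only 9 remains possible at r9c4 ⇒ r9c4=9.
Step 34. [r2c3∈{4}] r2c3's peers cover all but 4. So r2c3=4.
Step 35. [r6c6∈{3}] r6c6 is down to just 3. So r6c6=3.
Step 36. [r3c2∈{9}] r3c2's peers cover all but 9. So r3c2=9.
Step 37. [r5c4∈{6}] only 6 remains possible at r5c4, so r5c4=6.
Step 38. [r9c1∈{2}] r9c1 has the single candidate 2. So r9c1=2.
Step 39. [r5c7∈{1}] only 1 remains possible at r5c7 ⇒ r5c7=1.
Step 40. [r2c2∈{1}] r2c2's peers cover all but 1 ⇒ r2c2=1.
Step 41. [r3c7∈{3}] only 3 remains possible at r3c7, so r3c7=3.
Step 42. [r2c8∈{2}] r2c8 is down to just 2 ⇒ r2c8=2.
Step 43. [r9c6∈{1}] nothing but 1 survives at r9c6, so r9c6=1.
Step 44. [r5c8∈{7}] nothing but 7 survives at r5c8. So r5c8=7.
Step 45. [r1c4∈{7}] only 7 remains possible at r1c4, so r1c4=7.
Step 46. [r6c8∈{9}] nothing but 9 survives at r6c8. So r6c8=9.
Step 47. [r8c1∈{4}] only 4 remains possible at r8c1. So r8c1=4.
Step 48. [r7c1∈{7}] nothing but 7 survives at r7c1 ⇒ r7c1=7.
Step 49. [r9c2∈{6}] only 6 remains possible at r9c2 ⇒ r9c2=6.

Answer: 3 2 6 7 1 8 9 4 5 / 8 1 4 3 5 9 7 2 6 / 5 9 7 4 6 2 3 1 8 / 6 4 2 1 9 7 5 8 3 / 9 5 3 6 8 4 1 7 2 / 1 7 8 5 2 3 6 9 4 / 7 8 1 2 3 6 4 5 9 / 4 3 9 8 7 5 2 6 1 / 2 6 5 9 4 1 8 3 7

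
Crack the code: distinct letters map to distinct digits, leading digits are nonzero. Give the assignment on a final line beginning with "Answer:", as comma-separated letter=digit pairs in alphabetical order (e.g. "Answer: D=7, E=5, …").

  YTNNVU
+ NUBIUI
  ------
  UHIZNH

Step 1. [col 1: U + I ≡ H (mod 10)] U=5 is one option consistent with column 1 (U + I ≡ H (mod 10), carry-in 0) — take it. So U=5.
Step 2. [col 1: U + I ≡ H (mod 10)] column 1 (U + I ≡ H (mod 10), carry-in 0) doesn't pin H yet; pick H=6 and continue, so H=6.
Step 3. [col 1: U + I ≡ H (mod 10)] in column 1 we have U+I≡H with carry-in 0; given U=5, H=6 and digits 5,6 already taken and all letters distinct, that pins I to 1. So I=1.
Step 4. [col 2: V + U ≡ N (mod 10)] V=7 is one option consistent with column 2 (V + U ≡ N (mod 10), carry-in 0) — take it ⇒ V=7.
Step 5. [col 2: V + U ≡ N (mod 10)] from column 2 (V=7, U=5, carry-in 0, digits 1,5,6,7 already taken and all letters distinct): N must equal 2, so N=2.
Step 6. [col 3: N + I ≡ Z (mod 10)] from column 3 (N=2, I=1, carry-in 1, digits 1,2,5,6,7 already taken and all letters distinct): Z must equal 4 ⇒ Z=4.
Step 7. [col 4: N + B ≡ I (mod 10)] column 4 reads N+B+carry(0)=I with N=2, I=1; with digits 1,2,4,5,6,7 already taken and all letters distinct, the only value for B is 9 ⇒ B=9.
Step 8. [col 5: T + U ≡ H (mod 10)] column 5 reads T+U+carry(1)=H with U=5, H=6; with digits 1,2,4,5,6,7,9 already taken and all letters distinct, the only value for T is 0 ⇒ T=0.
Step 9. [col 6: Y + N ≡ U (mod 10)] in column 6 we have Y+N≡U with carry-in 0; given N=2, U=5 and digits 0,1,2,4,5,6,7,9 already taken and all letters distinct, that pins Y to 3, so Y=3.

Answer: B=9, H=6, I=1, N=2, T=0, U=5, V=7, Y=3, Z=4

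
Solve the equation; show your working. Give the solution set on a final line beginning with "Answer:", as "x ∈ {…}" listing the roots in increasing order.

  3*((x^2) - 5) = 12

Step 1. [3*((x^2) - 5) = 12] LHS = 3·(…); ÷3 both sides, so div: (x^2) - 5 = 4.
Step 2. [(x^2) - 5 = 4] 5 comes off first (add 5) ⇒ sub: x^2 = 9.
Step 3. [x^2 = 9] LHS squared, RHS 9 ≥ 0: apply √ (±) ⇒ sqrt: x = 3 or -3.

Answer: x ∈ {-3, 3}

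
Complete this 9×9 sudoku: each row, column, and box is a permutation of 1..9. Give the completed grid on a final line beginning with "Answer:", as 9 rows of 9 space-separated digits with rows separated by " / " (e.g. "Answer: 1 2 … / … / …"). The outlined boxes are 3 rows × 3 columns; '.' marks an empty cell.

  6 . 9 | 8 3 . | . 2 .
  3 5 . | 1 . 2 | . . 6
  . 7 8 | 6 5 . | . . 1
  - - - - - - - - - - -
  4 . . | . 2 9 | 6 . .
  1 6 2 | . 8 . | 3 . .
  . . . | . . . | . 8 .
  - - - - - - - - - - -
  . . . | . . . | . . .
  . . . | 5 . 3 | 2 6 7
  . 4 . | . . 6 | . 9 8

Step 1. [r4c9∈{5}] nothing but 5 survives at r4c9 ⇒ r4c9=5.
Step 2. [r1c9∈{4}] nothing but 4 survives at r1c9. So r1c9=4.
Step 3. [r7c4∈{2,4,7,9}] in col 4, 9 fits only at r7c4 ⇒ r7c4=9.
Step 4. [r9c3∈{1,3,5,7}] row 9 places 3 nowhere but r9c3 ⇒ r9c3=3.
Step 5. [r7c8∈{1,3,4,5}] col 8 places 5 nowhere but r7c8, so r7c8=5.
Step 6. [r8c5∈{1,4}] r8c5 is the only open cell in row 8 admitting 4. So r8c5=4.
Step 7. [r4c3∈{7}] nothing but 7 survives at r4c3, so r4c3=7.
Step 8. [r1c6∈{7}] only 7 remains possible at r1c6. So r1c6=7.
Step 9. [r5c8∈{4,7}] in col 8, 4 fits only at r5c8. So r5c8=4.
Step 10. [r6c7∈{1,7,9}] r6c7 is the only open cell in box 6 admitting 7. So r6c7=7.
Step 11. [r7c2∈{1,2,8}] in col 2, 2 fits only at r7c2 ⇒ r7c2=2.
Step 12. [r9c7∈{1}] r9c7 is down to just 1, so r9c7=1.
Step 13. [r9c5∈{7}] r9c5's peers cover all but 7 ⇒ r9c5=7.
Step 14. [r7c5∈{1}] r7c5's peers cover all but 1. So r7c5=1.
Step 15. [r6c3∈{5}] nothing but 5 survives at r6c3, so r6c3=5.
Step 16. [r6c1∈{9}] r6c1 has the single candidate 9, so r6c1=9.
Step 17. [r8c1∈{8}] nothing but 8 survives at r8c1, so r8c1=8.
Step 18. [r6c4∈{3,4}] r6c4 is the only open cell in col 4 admitting 4 ⇒ r6c4=4.
Step 19. [r1c2∈{1}] r1c2 has the single candidate 1 ⇒ r1c2=1.
Step 20. [r2c5∈{9}] r2c5 is down to just 9 ⇒ r2c5=9.
Step 21. [r4c2∈{3,8}] in row 4, 8 fits only at r4c2, so r4c2=8.
Step 22. [r5c4∈{7}] only 7 remains possible at r5c4 ⇒ r5c4=7.
Step 23. [r6c2∈{3}] r6c2 has the single candidate 3. So r6c2=3.
Step 24. [r9c1∈{5}] nothing but 5 survives at r9c1 ⇒ r9c1=5.
Step 25. [r3c6∈{4}] only 4 remains possible at r3c6. So r3c6=4.
Step 26. [r3c7∈{9}] only 9 remains possible at r3c7, so r3c7=9.
Step 27. [r6c9∈{2}] r6c9 is down to just 2 ⇒ r6c9=2.
Step 28. [r2c7∈{8}] r2c7 has the single candidate 8 ⇒ r2c7=8.
Step 29. [r7c6∈{8}] r7c6's peers cover all but 8. So r7c6=8.
Step 30. [r7c3∈{6}] r7c3 is down to just 6 ⇒ r7c3=6.
Step 31. [r6c5∈{6}] only 6 remains possible at r6c5, so r6c5=6.
Step 32. [r4c4∈{3}] r4c4's peers cover all but 3. So r4c4=3.
Step 33. [r7c7∈{4}] r7c7 is down to just 4, so r7c7=4.
Step 34. [r4c8∈{1}] r4c8 is down to just 1 ⇒ r4c8=1.
Step 35. [r2c3∈{4}] r2c3 has the single candidate 4. So r2c3=4.
Step 36. [r1c7∈{5}] only 5 remains possible at r1c7. So r1c7=5.
Step 37. [r7c1∈{7}] nothing but 7 survives at r7c1, so r7c1=7.
Step 38. [r7c9∈{3}] r7c9's peers cover all but 3, so r7c9=3.
Step 39. [r3c1∈{2}] only 2 remains possible at r3c1. So r3c1=2.
Step 40. [r9c4∈{2}] nothing but 2 survives at r9c4 ⇒ r9c4=2.
Step 41. [r5c9∈{9}] r5c9 is down to just 9. So r5c9=9.
Step 42. [r2c8∈{7}] r2c8 has the single candidate 7 ⇒ r2c8=7.
Step 43. [r6c6∈{1}] only 1 remains possible at r6c6, so r6c6=1.
Step 44. [r8c2∈{9}] r8c2 has the single candidate 9, so r8c2=9.
Step 45. [r3c8∈{3}] nothing but 3 survives at r3c8 ⇒ r3c8=3.
Step 46. [r8c3∈{1}] only 1 remains possible at r8c3, so r8c3=1.
Step 47. [r5c6∈{5}] r5c6 has the single candidate 5. So r5c6=5.

Answer: 6 1 9 8 3 7 5 2 4 / 3 5 4 1 9 2 8 7 6 / 2 7 8 6 5 4 9 3 1 / 4 8 7 3 2 9 6 1 5 / 1 6 2 7 8 5 3 4 9 / 9 3 5 4 6 1 7 8 2 / 7 2 6 9 1 8 4 5 3 / 8 9 1 5 4 3 2 6 7 / 5 4 3 2 7 6 1 9 8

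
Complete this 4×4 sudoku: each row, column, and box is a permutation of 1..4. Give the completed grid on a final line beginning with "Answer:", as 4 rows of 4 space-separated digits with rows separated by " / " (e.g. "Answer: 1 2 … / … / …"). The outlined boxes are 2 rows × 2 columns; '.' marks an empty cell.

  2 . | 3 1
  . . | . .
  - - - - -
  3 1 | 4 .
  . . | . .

Step 1. [r4c2∈{2,4}] col 2 places 2 nowhere but r4c2, so r4c2=2.
Step 2. [r2c4∈{2,4}] col 4 places 4 nowhere but r2c4, so r2c4=4.
Step 3. [r4c1∈{4}] r4c1's peers cover all but 4. So r4c1=4.
Step 4. [r2c3∈{2}] nothing but 2 survives at r2c3, so r2c3=2.
Step 5. [r3c4∈{2}] r3c4's peers cover all but 2, so r3c4=2.
Step 6. [r1c2∈{4}] r1c2 is down to just 4. So r1c2=4.
Step 7. [r4c4∈{3}] r4c4 has the single candidate 3 ⇒ r4c4=3.
Step 8. [r4c3∈{1}] r4c3's peers cover all but 1, so r4c3=1.
Step 9. [r2c2∈{3}] r2c2 has the single candidate 3 ⇒ r2c2=3.
Step 10. [r2c1∈{1}] only 1 remains possible at r2c1 ⇒ r2c1=1.

Answer: 2 4 3 1 / 1 3 2 4 / 3 1 4 2 / 4 2 1 3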